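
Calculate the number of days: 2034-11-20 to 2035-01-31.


From November 20, 2034 to January 31, 2035
Rest of November 2034: 30 - 20 = 10
Full months: December 31
Days into January 2035: 31
Total = 10 + 31 + 31 = 72 days

72 days


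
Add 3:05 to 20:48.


Start: 1248 minutes from midnight
Add: 185 minutes
Total: 1433 minutes
Hours: 1433 ÷ 60 = 23 remainder 53

23:53


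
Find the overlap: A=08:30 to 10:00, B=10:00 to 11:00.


Meeting A: 510-600 (in minutes from midnight)
Meeting B: 600-660
Overlap start = max(510, 600) = 600
Overlap end = min(600, 660) = 600
Overlap = max(0, 600 - 600) = 0 min

0 minutes


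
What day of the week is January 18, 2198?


Thursday

Zeller's congruence:
q=18, m=13, k=97, j=21
h = (18 + ⌊13×14/5⌋ + 97 + ⌊97/4⌋ + ⌊21/4⌋ - 2×21) mod 7
= (18 + 36 + 97 + 24 + 5 - 42) mod 7
= 138 mod 7 = 5
h=5 → Thursday


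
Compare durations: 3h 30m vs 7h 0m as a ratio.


1:2 (0.50)

Duration 1: 210 minutes
Duration 2: 420 minutes
Ratio = 210:420
GCD = 210
Simplified = 1:2
As a decimal: 1/2 = 0.50


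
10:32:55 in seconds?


Hours: 10 × 3600 = 36000
Minutes: 32 × 60 = 1920
Seconds: 55
Total = 36000 + 1920 + 55 = 37975

37975 seconds


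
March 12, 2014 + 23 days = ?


April 4, 2014

Start: March 12, 2014
Add 23 days
March 12 → April 1: 31 - 12 + 1 = 20 days (23 - 20 = 3 left)
April 1 + 3 = April 4, 2014


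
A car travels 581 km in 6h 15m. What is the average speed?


93.0 km/h

Distance: 581 km
Time: 6h 15m = 375 min = 375/60 = 25/4 hours
Speed = 581 ÷ (25/4) = 581 × 4 / 25 = 2324/25 ≈ 93.0 km/h


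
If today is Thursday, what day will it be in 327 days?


Tuesday

Start: Thursday (index 3)
(3 + 327) mod 7
= 330 mod 7
= 1
Index 1 → Tuesday


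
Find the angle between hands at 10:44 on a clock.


Hour hand = 10×30 + 44×0.5 = 322.0°
Minute hand = 44×6 = 264°
Difference = |322.0 - 264| = 58.0°

58.0°


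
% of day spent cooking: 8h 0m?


Time: 480 minutes
Day: 1440 minutes
Percentage = (480/1440) × 100 ≈ 33.3%

33.3%


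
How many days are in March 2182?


Month: March (month 3)
March has 31 days

31 days


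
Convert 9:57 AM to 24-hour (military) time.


09:57

Input: 9:57 AM
AM hour stays: 9


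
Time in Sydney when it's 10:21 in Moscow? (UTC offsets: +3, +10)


Time difference = UTC+10 - UTC+3 = +7 hours
New hour = (10 + 7) mod 24
= 17 mod 24 = 17
Minutes unchanged → 17:21

17:21


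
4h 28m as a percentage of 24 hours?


0.1861 (18.61%)

Total minutes: 4×60 + 28 = 268
Day = 24×60 = 1440 minutes
Fraction = 268/1440 ≈ 0.1861
As a percentage: 268/1440 × 100 ≈ 18.61%


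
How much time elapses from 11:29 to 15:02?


End time in minutes: 15×60 + 2 = 902
Start time in minutes: 11×60 + 29 = 689
Difference = 902 - 689 = 213 minutes
= 3 hours 33 minutes

3h 33m


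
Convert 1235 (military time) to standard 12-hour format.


12:35 PM

Hour: 12
12 → 12 PM (noon)


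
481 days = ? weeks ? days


68 weeks 5 days

Weeks: 481 ÷ 7 = 68 remainder 5


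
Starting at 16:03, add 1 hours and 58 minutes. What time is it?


Start: 963 minutes from midnight
Add: 118 minutes
Total: 1081 minutes
Hours: 1081 ÷ 60 = 18 remainder 1

18:01


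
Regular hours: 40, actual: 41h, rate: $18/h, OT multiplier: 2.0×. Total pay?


Regular: 40h × $18 = $720.00
Overtime: 41 - 40 = 1h
OT pay: 1h × $18 × 2.0 = $36.00
Total = $720.00 + $36.00 = $756.00

$756.00


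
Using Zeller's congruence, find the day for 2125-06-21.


Zeller's congruence:
q=21, m=6, k=25, j=21
h = (21 + ⌊13×7/5⌋ + 25 + ⌊25/4⌋ + ⌊21/4⌋ - 2×21) mod 7
= (21 + 18 + 25 + 6 + 5 - 42) mod 7
= 33 mod 7 = 5
h=5 → Thursday

Thursday


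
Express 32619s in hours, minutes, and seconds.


9h 3m 39s

Hours: 32619 ÷ 3600 = 9 remainder 219
Minutes: 219 ÷ 60 = 3 remainder 39
Seconds: 39


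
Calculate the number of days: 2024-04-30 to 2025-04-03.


From April 30, 2024 to April 3, 2025
Rest of April 2024: 30 - 30 = 0
Full months: May 31, June 30, July 31, August 31, September 30, October 31, November 30, December 31, January 31, February 2025 28, March 31
Days into April 2025: 3
Total = 0 + 31 + 30 + 31 + 31 + 30 + 31 + 30 + 31 + 31 + 28 + 31 + 3 = 338 days

338 days


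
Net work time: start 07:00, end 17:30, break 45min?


9h 45m (585 minutes)

Total time = (17×60+30) - (7×60+0)
= 1050 - 420 = 630 min
Minus break: 630 - 45 = 585 min
= 9h 45m


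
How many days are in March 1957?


Month: March (month 3)
March has 31 days

31 days


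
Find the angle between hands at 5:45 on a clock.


97.5°

Hour hand = 5×30 + 45×0.5 = 172.5°
Minute hand = 45×6 = 270°
Difference = |172.5 - 270| = 97.5°


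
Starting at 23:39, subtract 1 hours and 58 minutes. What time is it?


21:41

Start: 1419 minutes from midnight
Subtract: 118 minutes
Remaining: 1419 - 118 = 1301
Hours: 21, Minutes: 41


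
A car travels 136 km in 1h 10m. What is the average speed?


Distance: 136 km
Time: 1h 10m = 70 min = 70/60 = 7/6 hours
Speed = 136 ÷ (7/6) = 136 × 6 / 7 = 816/7 ≈ 116.6 km/h

116.6 km/h


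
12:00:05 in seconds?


Hours: 12 × 3600 = 43200
Minutes: 0 × 60 = 0
Seconds: 5
Total = 43200 + 0 + 5 = 43205

43205 seconds


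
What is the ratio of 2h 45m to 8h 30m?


Duration 1: 165 minutes
Duration 2: 510 minutes
Ratio = 165:510
GCD = 15
Simplified = 11:34
As a decimal: 11/34 ≈ 0.32

11:34 (0.32)


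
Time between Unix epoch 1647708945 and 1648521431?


Difference = 1648521431 - 1647708945 = 812486 seconds
In hours: 812486 / 3600 ≈ 225.7
In days: 812486 / 86400 ≈ 9.40

812486 seconds (225.7 hours / 9.40 days)


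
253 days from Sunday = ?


Monday

Start: Sunday (index 6)
(6 + 253) mod 7
= 259 mod 7
= 0
Index 0 → Monday


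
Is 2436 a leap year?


Rules: divisible by 4 AND (not by 100 OR by 400)
2436 ÷ 4 = 609 exactly → divisible by 4
2436 ÷ 100 = 24 remainder 36 → not divisible by 100
Divisible by 4 but not by 100 → leap year

Yes


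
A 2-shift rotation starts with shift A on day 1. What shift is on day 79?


Shift A

Shifts: A, B
Start: A (index 0)
Day 79: (0 + 79 - 1) mod 2
= 78 mod 2
= 0
Index 0 → shift A


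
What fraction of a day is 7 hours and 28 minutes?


Total minutes: 7×60 + 28 = 448
Day = 24×60 = 1440 minutes
Fraction = 448/1440 ≈ 0.3111
As a percentage: 448/1440 × 100 ≈ 31.11%

0.3111 (31.11%)


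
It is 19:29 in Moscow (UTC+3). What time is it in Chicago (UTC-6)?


Time difference = UTC-6 - UTC+3 = -9 hours
New hour = (19 -9) mod 24
= 10 mod 24 = 10
Minutes unchanged → 10:29

10:29


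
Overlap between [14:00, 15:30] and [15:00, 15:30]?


Meeting A: 840-930 (in minutes from midnight)
Meeting B: 900-930
Overlap start = max(840, 900) = 900
Overlap end = min(930, 930) = 930
Overlap = max(0, 930 - 900) = 30 min

30 minutes


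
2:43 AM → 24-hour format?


Input: 2:43 AM
AM hour stays: 2

02:43


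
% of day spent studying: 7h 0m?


29.2%

Time: 420 minutes
Day: 1440 minutes
Percentage = (420/1440) × 100 ≈ 29.2%


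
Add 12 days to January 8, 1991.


Start: January 8, 1991
Add 12 days
January 8 + 12 = January 20, 1991

January 20, 1991


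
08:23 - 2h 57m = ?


05:26

Start: 503 minutes from midnight
Subtract: 177 minutes
Remaining: 503 - 177 = 326
Hours: 5, Minutes: 26


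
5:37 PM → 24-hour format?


17:37

Input: 5:37 PM
PM: 5 + 12 = 17


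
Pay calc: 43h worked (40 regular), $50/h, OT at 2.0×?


$2300.00

Regular: 40h × $50 = $2000.00
Overtime: 43 - 40 = 3h
OT pay: 3h × $50 × 2.0 = $300.00
Total = $2000.00 + $300.00 = $2300.00


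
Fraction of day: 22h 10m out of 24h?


0.9236 (92.36%)

Total minutes: 22×60 + 10 = 1330
Day = 24×60 = 1440 minutes
Fraction = 1330/1440 ≈ 0.9236
As a percentage: 1330/1440 × 100 ≈ 92.36%


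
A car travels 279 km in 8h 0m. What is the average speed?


34.9 km/h

Distance: 279 km
Time: 8 hours
Speed = 279 / 8 ≈ 34.9 km/h


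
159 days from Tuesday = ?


Start: Tuesday (index 1)
(1 + 159) mod 7
= 160 mod 7
= 6
Index 6 → Sunday

Sunday


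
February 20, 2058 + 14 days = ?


March 6, 2058

Start: February 20, 2058
Add 14 days
February 20 → March 1: 28 - 20 + 1 = 9 days (14 - 9 = 5 left)
March 1 + 5 = March 6, 2058


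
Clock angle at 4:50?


155.0°

Hour hand = 4×30 + 50×0.5 = 145.0°
Minute hand = 50×6 = 300°
Difference = |145.0 - 300| = 155.0°


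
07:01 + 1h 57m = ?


Start: 421 minutes from midnight
Add: 117 minutes
Total: 538 minutes
Hours: 538 ÷ 60 = 8 remainder 58

08:58


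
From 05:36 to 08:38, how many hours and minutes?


End time in minutes: 8×60 + 38 = 518
Start time in minutes: 5×60 + 36 = 336
Difference = 518 - 336 = 182 minutes
= 3 hours 2 minutes

3h 2m


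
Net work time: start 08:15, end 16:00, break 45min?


7h 0m (420 minutes)

Total time = (16×60+0) - (8×60+15)
= 960 - 495 = 465 min
Minus break: 465 - 45 = 420 min
= 7h 0m


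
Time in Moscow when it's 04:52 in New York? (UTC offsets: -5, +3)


Time difference = UTC+3 - UTC-5 = +8 hours
New hour = (4 + 8) mod 24
= 12 mod 24 = 12
Minutes unchanged → 12:52

12:52


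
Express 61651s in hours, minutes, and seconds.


17h 7m 31s

Hours: 61651 ÷ 3600 = 17 remainder 451
Minutes: 451 ÷ 60 = 7 remainder 31
Seconds: 31


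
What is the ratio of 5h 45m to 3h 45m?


Duration 1: 345 minutes
Duration 2: 225 minutes
Ratio = 345:225
GCD = 15
Simplified = 23:15
As a decimal: 23/15 ≈ 1.53

23:15 (1.53)


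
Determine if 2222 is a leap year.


No

Rules: divisible by 4 AND (not by 100 OR by 400)
2222 ÷ 4 = 555 remainder 2 → not divisible by 4
Not divisible by 4 → not a leap year


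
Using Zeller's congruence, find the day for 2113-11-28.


Zeller's congruence:
q=28, m=11, k=13, j=21
h = (28 + ⌊13×12/5⌋ + 13 + ⌊13/4⌋ + ⌊21/4⌋ - 2×21) mod 7
= (28 + 31 + 13 + 3 + 5 - 42) mod 7
= 38 mod 7 = 3
h=3 → Tuesday

Tuesday


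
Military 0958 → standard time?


Hour: 9
9 < 12 → AM

9:58 AM


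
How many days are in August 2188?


Month: August (month 8)
August has 31 days

31 days


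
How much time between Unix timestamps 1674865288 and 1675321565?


456277 seconds (126.7 hours / 5.28 days)

Difference = 1675321565 - 1674865288 = 456277 seconds
In hours: 456277 / 3600 ≈ 126.7
In days: 456277 / 86400 ≈ 5.28


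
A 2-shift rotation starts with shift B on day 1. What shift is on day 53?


Shift B

Shifts: A, B
Start: B (index 1)
Day 53: (1 + 53 - 1) mod 2
= 53 mod 2
= 1
Index 1 → shift B


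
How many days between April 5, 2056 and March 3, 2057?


332 days

From April 5, 2056 to March 3, 2057
Rest of April 2056: 30 - 5 = 25
Full months: May 31, June 30, July 31, August 31, September 30, October 31, November 30, December 31, January 31, February 2057 28
Days into March 2057: 3
Total = 25 + 31 + 30 + 31 + 31 + 30 + 31 + 30 + 31 + 31 + 28 + 3 = 332 days


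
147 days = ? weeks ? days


Weeks: 147 ÷ 7 = 21 remainder 0

21 weeks 0 days


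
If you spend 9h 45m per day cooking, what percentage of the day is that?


40.6%

Time: 585 minutes
Day: 1440 minutes
Percentage = (585/1440) × 100 ≈ 40.6%


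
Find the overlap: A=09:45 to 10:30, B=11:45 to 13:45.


Meeting A: 585-630 (in minutes from midnight)
Meeting B: 705-825
Overlap start = max(585, 705) = 705
Overlap end = min(630, 825) = 630
Overlap = max(0, 630 - 705) = 0 min

0 minutes


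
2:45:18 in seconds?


Hours: 2 × 3600 = 7200
Minutes: 45 × 60 = 2700
Seconds: 18
Total = 7200 + 2700 + 18 = 9918

9918 seconds


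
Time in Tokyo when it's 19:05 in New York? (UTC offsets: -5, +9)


Time difference = UTC+9 - UTC-5 = +14 hours
New hour = (19 + 14) mod 24
= 33 mod 24 = 9
Minutes unchanged → 09:05; 33 ≥ 24 → next day

09:05 (next day)


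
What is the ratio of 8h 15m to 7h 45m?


33:31 (1.06)

Duration 1: 495 minutes
Duration 2: 465 minutes
Ratio = 495:465
GCD = 15
Simplified = 33:31
As a decimal: 33/31 ≈ 1.06


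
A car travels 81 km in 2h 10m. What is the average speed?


Distance: 81 km
Time: 2h 10m = 130 min = 130/60 = 13/6 hours
Speed = 81 ÷ (13/6) = 81 × 6 / 13 = 486/13 ≈ 37.4 km/h

37.4 km/h


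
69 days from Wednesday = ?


Tuesday

Start: Wednesday (index 2)
(2 + 69) mod 7
= 71 mod 7
= 1
Index 1 → Tuesday


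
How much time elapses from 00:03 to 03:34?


End time in minutes: 3×60 + 34 = 214
Start time in minutes: 0×60 + 3 = 3
Difference = 214 - 3 = 211 minutes
= 3 hours 31 minutes

3h 31m


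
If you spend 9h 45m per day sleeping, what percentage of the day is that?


Time: 585 minutes
Day: 1440 minutes
Percentage = (585/1440) × 100 ≈ 40.6%

40.6%


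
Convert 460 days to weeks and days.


Weeks: 460 ÷ 7 = 65 remainder 5

65 weeks 5 days


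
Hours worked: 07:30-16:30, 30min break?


8h 30m (510 minutes)

Total time = (16×60+30) - (7×60+30)
= 990 - 450 = 540 min
Minus break: 540 - 30 = 510 min
= 8h 30m


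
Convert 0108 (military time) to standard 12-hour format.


1:08 AM

Hour: 1
1 < 12 → AM


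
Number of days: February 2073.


28 days

Month: February (month 2)
February: 28 or 29 (leap year)
2073 leap year? No


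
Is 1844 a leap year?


Yes

Rules: divisible by 4 AND (not by 100 OR by 400)
1844 ÷ 4 = 461 exactly → divisible by 4
1844 ÷ 100 = 18 remainder 44 → not divisible by 100
Divisible by 4 but not by 100 → leap year


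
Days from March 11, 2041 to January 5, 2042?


300 days

From March 11, 2041 to January 5, 2042
Rest of March 2041: 31 - 11 = 20
Full months: April 30, May 31, June 30, July 31, August 31, September 30, October 31, November 30, December 31
Days into January 2042: 5
Total = 20 + 30 + 31 + 30 + 31 + 31 + 30 + 31 + 30 + 31 + 5 = 300 days


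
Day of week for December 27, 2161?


Zeller's congruence:
q=27, m=12, k=61, j=21
h = (27 + ⌊13×13/5⌋ + 61 + ⌊61/4⌋ + ⌊21/4⌋ - 2×21) mod 7
= (27 + 33 + 61 + 15 + 5 - 42) mod 7
= 99 mod 7 = 1
h=1 → Sunday

Sunday


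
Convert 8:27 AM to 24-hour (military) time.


08:27

Input: 8:27 AM
AM hour stays: 8


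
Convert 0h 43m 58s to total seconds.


Hours: 0 × 3600 = 0
Minutes: 43 × 60 = 2580
Seconds: 58
Total = 0 + 2580 + 58 = 2638

2638 seconds


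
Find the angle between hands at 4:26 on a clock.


Hour hand = 4×30 + 26×0.5 = 133.0°
Minute hand = 26×6 = 156°
Difference = |133.0 - 156| = 23.0°

23.0°


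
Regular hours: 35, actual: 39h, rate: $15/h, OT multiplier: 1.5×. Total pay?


Regular: 35h × $15 = $525.00
Overtime: 39 - 35 = 4h
OT pay: 4h × $15 × 1.5 = $90.00
Total = $525.00 + $90.00 = $615.00

$615.00


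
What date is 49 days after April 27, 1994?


Start: April 27, 1994
Add 49 days
April 27 → May 1: 30 - 27 + 1 = 4 days (49 - 4 = 45 left)
May 1 → June 1: 31 - 1 + 1 = 31 days (45 - 31 = 14 left)
June 1 + 14 = June 15, 1994

June 15, 1994


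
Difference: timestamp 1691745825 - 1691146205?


599620 seconds (166.6 hours / 6.94 days)

Difference = 1691745825 - 1691146205 = 599620 seconds
In hours: 599620 / 3600 ≈ 166.6
In days: 599620 / 86400 ≈ 6.94


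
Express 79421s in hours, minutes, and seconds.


Hours: 79421 ÷ 3600 = 22 remainder 221
Minutes: 221 ÷ 60 = 3 remainder 41
Seconds: 41

22h 3m 41s


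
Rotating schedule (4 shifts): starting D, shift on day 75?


Shifts: A, B, C, D
Start: D (index 3)
Day 75: (3 + 75 - 1) mod 4
= 77 mod 4
= 1
Index 1 → shift B

Shift B


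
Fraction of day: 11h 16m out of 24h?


Total minutes: 11×60 + 16 = 676
Day = 24×60 = 1440 minutes
Fraction = 676/1440 ≈ 0.4694
As a percentage: 676/1440 × 100 ≈ 46.94%

0.4694 (46.94%)


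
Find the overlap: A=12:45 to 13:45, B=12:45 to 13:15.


30 minutes

Meeting A: 765-825 (in minutes from midnight)
Meeting B: 765-795
Overlap start = max(765, 765) = 765
Overlap end = min(825, 795) = 795
Overlap = max(0, 795 - 765) = 30 min


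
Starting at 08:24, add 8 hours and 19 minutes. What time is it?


Start: 504 minutes from midnight
Add: 499 minutes
Total: 1003 minutes
Hours: 1003 ÷ 60 = 16 remainder 43

16:43


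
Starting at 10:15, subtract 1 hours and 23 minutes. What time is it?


Start: 615 minutes from midnight
Subtract: 83 minutes
Remaining: 615 - 83 = 532
Hours: 8, Minutes: 52

08:52


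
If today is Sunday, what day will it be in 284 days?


Start: Sunday (index 6)
(6 + 284) mod 7
= 290 mod 7
= 3
Index 3 → Thursday

Thursday


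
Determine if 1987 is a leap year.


Rules: divisible by 4 AND (not by 100 OR by 400)
1987 ÷ 4 = 496 remainder 3 → not divisible by 4
Not divisible by 4 → not a leap year

No


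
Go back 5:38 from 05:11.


Start: 311 minutes from midnight
Subtract: 338 minutes
Remaining: 311 - 338 = -27
Negative → add 24×60 = 1413
Hours: 23, Minutes: 33

23:33


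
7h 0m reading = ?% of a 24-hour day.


29.2%

Time: 420 minutes
Day: 1440 minutes
Percentage = (420/1440) × 100 ≈ 29.2%


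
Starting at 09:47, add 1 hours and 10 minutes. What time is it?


Start: 587 minutes from midnight
Add: 70 minutes
Total: 657 minutes
Hours: 657 ÷ 60 = 10 remainder 57

10:57


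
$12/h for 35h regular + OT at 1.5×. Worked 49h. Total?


$672.00

Regular: 35h × $12 = $420.00
Overtime: 49 - 35 = 14h
OT pay: 14h × $12 × 1.5 = $252.00
Total = $420.00 + $252.00 = $672.00


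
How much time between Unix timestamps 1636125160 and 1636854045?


728885 seconds (202.5 hours / 8.44 days)

Difference = 1636854045 - 1636125160 = 728885 seconds
In hours: 728885 / 3600 ≈ 202.5
In days: 728885 / 86400 ≈ 8.44


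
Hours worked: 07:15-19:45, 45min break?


11h 45m (705 minutes)

Total time = (19×60+45) - (7×60+15)
= 1185 - 435 = 750 min
Minus break: 750 - 45 = 705 min
= 11h 45m


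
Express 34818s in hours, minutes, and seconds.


9h 40m 18s

Hours: 34818 ÷ 3600 = 9 remainder 2418
Minutes: 2418 ÷ 60 = 40 remainder 18
Seconds: 18


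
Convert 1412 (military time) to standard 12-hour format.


Hour: 14
14 - 12 = 2 → PM

2:12 PM


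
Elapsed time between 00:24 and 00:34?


End time in minutes: 0×60 + 34 = 34
Start time in minutes: 0×60 + 24 = 24
Difference = 34 - 24 = 10 minutes
= 0 hours 10 minutes

0h 10m


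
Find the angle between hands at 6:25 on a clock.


42.5°

Hour hand = 6×30 + 25×0.5 = 192.5°
Minute hand = 25×6 = 150°
Difference = |192.5 - 150| = 42.5°


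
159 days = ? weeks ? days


22 weeks 5 days

Weeks: 159 ÷ 7 = 22 remainder 5


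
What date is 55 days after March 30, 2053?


May 24, 2053

Start: March 30, 2053
Add 55 days
March 30 → April 1: 31 - 30 + 1 = 2 days (55 - 2 = 53 left)
April 1 → May 1: 30 - 1 + 1 = 30 days (53 - 30 = 23 left)
May 1 + 23 = May 24, 2053


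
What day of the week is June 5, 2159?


Zeller's congruence:
q=5, m=6, k=59, j=21
h = (5 + ⌊13×7/5⌋ + 59 + ⌊59/4⌋ + ⌊21/4⌋ - 2×21) mod 7
= (5 + 18 + 59 + 14 + 5 - 42) mod 7
= 59 mod 7 = 3
h=3 → Tuesday

Tuesday


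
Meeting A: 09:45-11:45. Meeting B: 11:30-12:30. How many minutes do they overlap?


15 minutes

Meeting A: 585-705 (in minutes from midnight)
Meeting B: 690-750
Overlap start = max(585, 690) = 690
Overlap end = min(705, 750) = 705
Overlap = max(0, 705 - 690) = 15 min


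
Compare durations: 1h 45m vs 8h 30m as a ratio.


7:34 (0.21)

Duration 1: 105 minutes
Duration 2: 510 minutes
Ratio = 105:510
GCD = 15
Simplified = 7:34
As a decimal: 7/34 ≈ 0.21


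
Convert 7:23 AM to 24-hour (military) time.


07:23

Input: 7:23 AM
AM hour stays: 7


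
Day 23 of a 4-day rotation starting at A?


Shift C

Shifts: A, B, C, D
Start: A (index 0)
Day 23: (0 + 23 - 1) mod 4
= 22 mod 4
= 2
Index 2 → shift C


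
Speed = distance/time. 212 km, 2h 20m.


90.9 km/h

Distance: 212 km
Time: 2h 20m = 140 min = 140/60 = 7/3 hours
Speed = 212 ÷ (7/3) = 212 × 3 / 7 = 636/7 ≈ 90.9 km/h


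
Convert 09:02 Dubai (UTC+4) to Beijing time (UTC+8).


13:02

Time difference = UTC+8 - UTC+4 = +4 hours
New hour = (9 + 4) mod 24
= 13 mod 24 = 13
Minutes unchanged → 13:02


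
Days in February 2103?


28 days

Month: February (month 2)
February: 28 or 29 (leap year)
2103 leap year? No


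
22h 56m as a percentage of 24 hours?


0.9556 (95.56%)

Total minutes: 22×60 + 56 = 1376
Day = 24×60 = 1440 minutes
Fraction = 1376/1440 ≈ 0.9556
As a percentage: 1376/1440 × 100 ≈ 95.56%


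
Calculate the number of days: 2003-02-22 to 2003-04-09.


From February 22, 2003 to April 9, 2003
Rest of February 2003: 28 - 22 = 6
Full months: March 31
Days into April 2003: 9
Total = 6 + 31 + 9 = 46 days

46 days


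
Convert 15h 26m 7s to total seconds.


55567 seconds

Hours: 15 × 3600 = 54000
Minutes: 26 × 60 = 1560
Seconds: 7
Total = 54000 + 1560 + 7 = 55567


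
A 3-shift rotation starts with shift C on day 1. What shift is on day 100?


Shift C

Shifts: A, B, C
Start: C (index 2)
Day 100: (2 + 100 - 1) mod 3
= 101 mod 3
= 2
Index 2 → shift C


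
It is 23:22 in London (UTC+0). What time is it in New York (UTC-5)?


18:22

Time difference = UTC-5 - UTC+0 = -5 hours
New hour = (23 -5) mod 24
= 18 mod 24 = 18
Minutes unchanged → 18:22


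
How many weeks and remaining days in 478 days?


68 weeks 2 days

Weeks: 478 ÷ 7 = 68 remainder 2


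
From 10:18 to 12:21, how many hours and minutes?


2h 3m

End time in minutes: 12×60 + 21 = 741
Start time in minutes: 10×60 + 18 = 618
Difference = 741 - 618 = 123 minutes
= 2 hours 3 minutes


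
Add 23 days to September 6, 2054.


Start: September 6, 2054
Add 23 days
September 6 + 23 = September 29, 2054

September 29, 2054


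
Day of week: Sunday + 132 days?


Saturday

Start: Sunday (index 6)
(6 + 132) mod 7
= 138 mod 7
= 5
Index 5 → Saturday


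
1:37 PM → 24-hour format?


Input: 1:37 PM
PM: 1 + 12 = 13

13:37


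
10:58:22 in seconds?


39502 seconds

Hours: 10 × 3600 = 36000
Minutes: 58 × 60 = 3480
Seconds: 22
Total = 36000 + 3480 + 22 = 39502


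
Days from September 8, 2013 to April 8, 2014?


212 days

From September 8, 2013 to April 8, 2014
Rest of September 2013: 30 - 8 = 22
Full months: October 31, November 30, December 31, January 31, February 2014 28, March 31
Days into April 2014: 8
Total = 22 + 31 + 30 + 31 + 31 + 28 + 31 + 8 = 212 days


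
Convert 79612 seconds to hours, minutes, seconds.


Hours: 79612 ÷ 3600 = 22 remainder 412
Minutes: 412 ÷ 60 = 6 remainder 52
Seconds: 52

22h 6m 52s


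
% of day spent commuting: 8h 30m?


Time: 510 minutes
Day: 1440 minutes
Percentage = (510/1440) × 100 ≈ 35.4%

35.4%


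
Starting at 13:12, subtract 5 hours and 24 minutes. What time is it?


07:48

Start: 792 minutes from midnight
Subtract: 324 minutes
Remaining: 792 - 324 = 468
Hours: 7, Minutes: 48


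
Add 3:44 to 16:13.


Start: 973 minutes from midnight
Add: 224 minutes
Total: 1197 minutes
Hours: 1197 ÷ 60 = 19 remainder 57

19:57


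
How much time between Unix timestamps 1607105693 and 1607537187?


431494 seconds (119.9 hours / 4.99 days)

Difference = 1607537187 - 1607105693 = 431494 seconds
In hours: 431494 / 3600 ≈ 119.9
In days: 431494 / 86400 ≈ 4.99


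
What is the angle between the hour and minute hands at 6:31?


Hour hand = 6×30 + 31×0.5 = 195.5°
Minute hand = 31×6 = 186°
Difference = |195.5 - 186| = 9.5°

9.5°


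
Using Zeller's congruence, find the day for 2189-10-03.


Zeller's congruence:
q=3, m=10, k=89, j=21
h = (3 + ⌊13×11/5⌋ + 89 + ⌊89/4⌋ + ⌊21/4⌋ - 2×21) mod 7
= (3 + 28 + 89 + 22 + 5 - 42) mod 7
= 105 mod 7 = 0
h=0 → Saturday

Saturday


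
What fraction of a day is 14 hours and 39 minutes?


Total minutes: 14×60 + 39 = 879
Day = 24×60 = 1440 minutes
Fraction = 879/1440 ≈ 0.6104
As a percentage: 879/1440 × 100 ≈ 61.04%

0.6104 (61.04%)


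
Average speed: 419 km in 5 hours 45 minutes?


72.9 km/h

Distance: 419 km
Time: 5h 45m = 345 min = 345/60 = 23/4 hours
Speed = 419 ÷ (23/4) = 419 × 4 / 23 = 1676/23 ≈ 72.9 km/h


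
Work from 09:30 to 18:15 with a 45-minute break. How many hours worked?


Total time = (18×60+15) - (9×60+30)
= 1095 - 570 = 525 min
Minus break: 525 - 45 = 480 min
= 8h 0m

8h 0m (480 minutes)


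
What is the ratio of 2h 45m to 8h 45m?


11:35 (0.31)

Duration 1: 165 minutes
Duration 2: 525 minutes
Ratio = 165:525
GCD = 15
Simplified = 11:35
As a decimal: 11/35 ≈ 0.31


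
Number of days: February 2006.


Month: February (month 2)
February: 28 or 29 (leap year)
2006 leap year? No

28 days


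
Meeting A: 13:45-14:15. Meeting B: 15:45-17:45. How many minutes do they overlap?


Meeting A: 825-855 (in minutes from midnight)
Meeting B: 945-1065
Overlap start = max(825, 945) = 945
Overlap end = min(855, 1065) = 855
Overlap = max(0, 855 - 945) = 0 min

0 minutes


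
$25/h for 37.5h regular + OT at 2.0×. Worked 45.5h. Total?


Regular: 37.5h × $25 = $937.50
Overtime: 45.5 - 37.5 = 8.0h
OT pay: 8.0h × $25 × 2.0 = $400.00
Total = $937.50 + $400.00 = $1337.50

$1337.50


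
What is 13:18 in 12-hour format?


1:18 PM

Hour: 13
13 - 12 = 1 → PM


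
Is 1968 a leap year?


Rules: divisible by 4 AND (not by 100 OR by 400)
1968 ÷ 4 = 492 exactly → divisible by 4
1968 ÷ 100 = 19 remainder 68 → not divisible by 100
Divisible by 4 but not by 100 → leap year

Yes


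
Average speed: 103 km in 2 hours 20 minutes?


44.1 km/h

Distance: 103 km
Time: 2h 20m = 140 min = 140/60 = 7/3 hours
Speed = 103 ÷ (7/3) = 103 × 3 / 7 = 309/7 ≈ 44.1 km/h


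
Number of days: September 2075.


30 days

Month: September (month 9)
September has 30 days


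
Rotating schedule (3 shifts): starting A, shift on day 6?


Shifts: A, B, C
Start: A (index 0)
Day 6: (0 + 6 - 1) mod 3
= 5 mod 3
= 2
Index 2 → shift C

Shift C


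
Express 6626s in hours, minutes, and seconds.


Hours: 6626 ÷ 3600 = 1 remainder 3026
Minutes: 3026 ÷ 60 = 50 remainder 26
Seconds: 26

1h 50m 26s


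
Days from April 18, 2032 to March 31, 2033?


From April 18, 2032 to March 31, 2033
Rest of April 2032: 30 - 18 = 12
Full months: May 31, June 30, July 31, August 31, September 30, October 31, November 30, December 31, January 31, February 2033 28
Days into March 2033: 31
Total = 12 + 31 + 30 + 31 + 31 + 30 + 31 + 30 + 31 + 31 + 28 + 31 = 347 days

347 days


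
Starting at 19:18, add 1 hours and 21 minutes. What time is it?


20:39

Start: 1158 minutes from midnight
Add: 81 minutes
Total: 1239 minutes
Hours: 1239 ÷ 60 = 20 remainder 39


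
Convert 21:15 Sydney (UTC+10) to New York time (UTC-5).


Time difference = UTC-5 - UTC+10 = -15 hours
New hour = (21 -15) mod 24
= 6 mod 24 = 6
Minutes unchanged → 06:15

06:15


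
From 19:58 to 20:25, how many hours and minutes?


End time in minutes: 20×60 + 25 = 1225
Start time in minutes: 19×60 + 58 = 1198
Difference = 1225 - 1198 = 27 minutes
= 0 hours 27 minutes

0h 27m


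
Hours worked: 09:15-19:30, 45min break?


9h 30m (570 minutes)

Total time = (19×60+30) - (9×60+15)
= 1170 - 555 = 615 min
Minus break: 615 - 45 = 570 min
= 9h 30m


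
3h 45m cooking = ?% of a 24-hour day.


Time: 225 minutes
Day: 1440 minutes
Percentage = (225/1440) × 100 ≈ 15.6%

15.6%


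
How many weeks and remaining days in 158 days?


22 weeks 4 days

Weeks: 158 ÷ 7 = 22 remainder 4


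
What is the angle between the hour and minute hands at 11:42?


Hour hand = 11×30 + 42×0.5 = 351.0°
Minute hand = 42×6 = 252°
Difference = |351.0 - 252| = 99.0°

99.0°


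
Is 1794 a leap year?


No

Rules: divisible by 4 AND (not by 100 OR by 400)
1794 ÷ 4 = 448 remainder 2 → not divisible by 4
Not divisible by 4 → not a leap year


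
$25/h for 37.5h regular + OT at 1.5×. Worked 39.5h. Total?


Regular: 37.5h × $25 = $937.50
Overtime: 39.5 - 37.5 = 2.0h
OT pay: 2.0h × $25 × 1.5 = $75.00
Total = $937.50 + $75.00 = $1012.50

$1012.50


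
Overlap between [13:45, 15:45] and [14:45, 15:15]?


Meeting A: 825-945 (in minutes from midnight)
Meeting B: 885-915
Overlap start = max(825, 885) = 885
Overlap end = min(945, 915) = 915
Overlap = max(0, 915 - 885) = 30 min

30 minutes


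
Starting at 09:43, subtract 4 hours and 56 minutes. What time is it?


04:47

Start: 583 minutes from midnight
Subtract: 296 minutes
Remaining: 583 - 296 = 287
Hours: 4, Minutes: 47


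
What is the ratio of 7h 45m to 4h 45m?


31:19 (1.63)

Duration 1: 465 minutes
Duration 2: 285 minutes
Ratio = 465:285
GCD = 15
Simplified = 31:19
As a decimal: 31/19 ≈ 1.63


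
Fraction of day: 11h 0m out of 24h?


0.4583 (45.83%)

Total minutes: 11×60 + 0 = 660
Day = 24×60 = 1440 minutes
Fraction = 660/1440 ≈ 0.4583
As a percentage: 660/1440 × 100 ≈ 45.83%


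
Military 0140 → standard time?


Hour: 1
1 < 12 → AM

1:40 AM


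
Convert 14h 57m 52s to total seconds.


Hours: 14 × 3600 = 50400
Minutes: 57 × 60 = 3420
Seconds: 52
Total = 50400 + 3420 + 52 = 53872

53872 seconds


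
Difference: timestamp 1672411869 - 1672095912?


315957 seconds (87.8 hours / 3.66 days)

Difference = 1672411869 - 1672095912 = 315957 seconds
In hours: 315957 / 3600 ≈ 87.8
In days: 315957 / 86400 ≈ 3.66


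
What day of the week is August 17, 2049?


Zeller's congruence:
q=17, m=8, k=49, j=20
h = (17 + ⌊13×9/5⌋ + 49 + ⌊49/4⌋ + ⌊20/4⌋ - 2×20) mod 7
= (17 + 23 + 49 + 12 + 5 - 40) mod 7
= 66 mod 7 = 3
h=3 → Tuesday

Tuesday


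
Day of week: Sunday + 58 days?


Tuesday

Start: Sunday (index 6)
(6 + 58) mod 7
= 64 mod 7
= 1
Index 1 → Tuesday


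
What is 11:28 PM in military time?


Input: 11:28 PM
PM: 11 + 12 = 23

23:28


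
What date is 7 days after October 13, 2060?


Start: October 13, 2060
Add 7 days
October 13 + 7 = October 20, 2060

October 20, 2060


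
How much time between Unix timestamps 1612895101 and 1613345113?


Difference = 1613345113 - 1612895101 = 450012 seconds
In hours: 450012 / 3600 ≈ 125.0
In days: 450012 / 86400 ≈ 5.21

450012 seconds (125.0 hours / 5.21 days)


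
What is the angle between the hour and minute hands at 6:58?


Hour hand = 6×30 + 58×0.5 = 209.0°
Minute hand = 58×6 = 348°
Difference = |209.0 - 348| = 139.0°

139.0°


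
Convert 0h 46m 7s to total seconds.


Hours: 0 × 3600 = 0
Minutes: 46 × 60 = 2760
Seconds: 7
Total = 0 + 2760 + 7 = 2767

2767 seconds


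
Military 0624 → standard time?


Hour: 6
6 < 12 → AM

6:24 AM


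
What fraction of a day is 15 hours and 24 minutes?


Total minutes: 15×60 + 24 = 924
Day = 24×60 = 1440 minutes
Fraction = 924/1440 ≈ 0.6417
As a percentage: 924/1440 × 100 ≈ 64.17%

0.6417 (64.17%)


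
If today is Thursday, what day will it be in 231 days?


Thursday

Start: Thursday (index 3)
(3 + 231) mod 7
= 234 mod 7
= 3
Index 3 → Thursday


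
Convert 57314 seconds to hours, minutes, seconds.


Hours: 57314 ÷ 3600 = 15 remainder 3314
Minutes: 3314 ÷ 60 = 55 remainder 14
Seconds: 14

15h 55m 14s


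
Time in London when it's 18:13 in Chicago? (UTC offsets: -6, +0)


00:13 (next day)

Time difference = UTC+0 - UTC-6 = +6 hours
New hour = (18 + 6) mod 24
= 24 mod 24 = 0
Minutes unchanged → 00:13; 24 ≥ 24 → next day


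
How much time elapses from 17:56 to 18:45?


0h 49m

End time in minutes: 18×60 + 45 = 1125
Start time in minutes: 17×60 + 56 = 1076
Difference = 1125 - 1076 = 49 minutes
= 0 hours 49 minutes


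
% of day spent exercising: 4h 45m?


19.8%

Time: 285 minutes
Day: 1440 minutes
Percentage = (285/1440) × 100 ≈ 19.8%


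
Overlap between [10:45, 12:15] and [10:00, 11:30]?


45 minutes

Meeting A: 645-735 (in minutes from midnight)
Meeting B: 600-690
Overlap start = max(645, 600) = 645
Overlap end = min(735, 690) = 690
Overlap = max(0, 690 - 645) = 45 min


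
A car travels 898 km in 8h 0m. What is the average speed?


112.3 km/h

Distance: 898 km
Time: 8 hours
Speed = 898 / 8 ≈ 112.3 km/h


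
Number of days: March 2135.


Month: March (month 3)
March has 31 days

31 days


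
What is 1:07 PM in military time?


13:07

Input: 1:07 PM
PM: 1 + 12 = 13


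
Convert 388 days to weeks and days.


Weeks: 388 ÷ 7 = 55 remainder 3

55 weeks 3 days


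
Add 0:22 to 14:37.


Start: 877 minutes from midnight
Add: 22 minutes
Total: 899 minutes
Hours: 899 ÷ 60 = 14 remainder 59

14:59


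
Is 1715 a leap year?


Rules: divisible by 4 AND (not by 100 OR by 400)
1715 ÷ 4 = 428 remainder 3 → not divisible by 4
Not divisible by 4 → not a leap year

No


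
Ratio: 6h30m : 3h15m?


2:1 (2.00)

Duration 1: 390 minutes
Duration 2: 195 minutes
Ratio = 390:195
GCD = 195
Simplified = 2:1
As a decimal: 2/1 = 2.00


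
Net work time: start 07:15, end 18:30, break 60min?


10h 15m (615 minutes)

Total time = (18×60+30) - (7×60+15)
= 1110 - 435 = 675 min
Minus break: 675 - 60 = 615 min
= 10h 15m


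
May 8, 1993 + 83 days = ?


Start: May 8, 1993
Add 83 days
May 8 → June 1: 31 - 8 + 1 = 24 days (83 - 24 = 59 left)
June 1 → July 1: 30 - 1 + 1 = 30 days (59 - 30 = 29 left)
July 1 + 29 = July 30, 1993

July 30, 1993


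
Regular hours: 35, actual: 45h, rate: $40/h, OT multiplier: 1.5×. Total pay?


$2000.00

Regular: 35h × $40 = $1400.00
Overtime: 45 - 35 = 10h
OT pay: 10h × $40 × 1.5 = $600.00
Total = $1400.00 + $600.00 = $2000.00


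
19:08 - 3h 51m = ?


15:17

Start: 1148 minutes from midnight
Subtract: 231 minutes
Remaining: 1148 - 231 = 917
Hours: 15, Minutes: 17


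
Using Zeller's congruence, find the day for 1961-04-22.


Zeller's congruence:
q=22, m=4, k=61, j=19
h = (22 + ⌊13×5/5⌋ + 61 + ⌊61/4⌋ + ⌊19/4⌋ - 2×19) mod 7
= (22 + 13 + 61 + 15 + 4 - 38) mod 7
= 77 mod 7 = 0
h=0 → Saturday

Saturday


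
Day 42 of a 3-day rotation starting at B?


Shifts: A, B, C
Start: B (index 1)
Day 42: (1 + 42 - 1) mod 3
= 42 mod 3
= 0
Index 0 → shift A

Shift A


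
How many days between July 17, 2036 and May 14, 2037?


301 days

From July 17, 2036 to May 14, 2037
Rest of July 2036: 31 - 17 = 14
Full months: August 31, September 30, October 31, November 30, December 31, January 31, February 2037 28, March 31, April 30
Days into May 2037: 14
Total = 14 + 31 + 30 + 31 + 30 + 31 + 31 + 28 + 31 + 30 + 14 = 301 days


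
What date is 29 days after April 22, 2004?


May 21, 2004

Start: April 22, 2004
Add 29 days
April 22 → May 1: 30 - 22 + 1 = 9 days (29 - 9 = 20 left)
May 1 + 20 = May 21, 2004


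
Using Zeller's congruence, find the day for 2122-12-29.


Tuesday

Zeller's congruence:
q=29, m=12, k=22, j=21
h = (29 + ⌊13×13/5⌋ + 22 + ⌊22/4⌋ + ⌊21/4⌋ - 2×21) mod 7
= (29 + 33 + 22 + 5 + 5 - 42) mod 7
= 52 mod 7 = 3
h=3 → Tuesday


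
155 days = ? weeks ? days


Weeks: 155 ÷ 7 = 22 remainder 1

22 weeks 1 days


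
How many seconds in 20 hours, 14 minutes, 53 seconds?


72893 seconds

Hours: 20 × 3600 = 72000
Minutes: 14 × 60 = 840
Seconds: 53
Total = 72000 + 840 + 53 = 72893


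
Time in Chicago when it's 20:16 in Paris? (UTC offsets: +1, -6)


13:16

Time difference = UTC-6 - UTC+1 = -7 hours
New hour = (20 -7) mod 24
= 13 mod 24 = 13
Minutes unchanged → 13:16


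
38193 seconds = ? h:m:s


10h 36m 33s

Hours: 38193 ÷ 3600 = 10 remainder 2193
Minutes: 2193 ÷ 60 = 36 remainder 33
Seconds: 33


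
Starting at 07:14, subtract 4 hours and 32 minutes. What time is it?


02:42

Start: 434 minutes from midnight
Subtract: 272 minutes
Remaining: 434 - 272 = 162
Hours: 2, Minutes: 42


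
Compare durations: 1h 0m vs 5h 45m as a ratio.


4:23 (0.17)

Duration 1: 60 minutes
Duration 2: 345 minutes
Ratio = 60:345
GCD = 15
Simplified = 4:23
As a decimal: 4/23 ≈ 0.17


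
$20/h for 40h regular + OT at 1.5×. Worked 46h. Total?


$980.00

Regular: 40h × $20 = $800.00
Overtime: 46 - 40 = 6h
OT pay: 6h × $20 × 1.5 = $180.00
Total = $800.00 + $180.00 = $980.00


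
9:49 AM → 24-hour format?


09:49

Input: 9:49 AM
AM hour stays: 9


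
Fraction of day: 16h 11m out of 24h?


Total minutes: 16×60 + 11 = 971
Day = 24×60 = 1440 minutes
Fraction = 971/1440 ≈ 0.6743
As a percentage: 971/1440 × 100 ≈ 67.43%

0.6743 (67.43%)


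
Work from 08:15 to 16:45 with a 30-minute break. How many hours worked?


Total time = (16×60+45) - (8×60+15)
= 1005 - 495 = 510 min
Minus break: 510 - 30 = 480 min
= 8h 0m

8h 0m (480 minutes)


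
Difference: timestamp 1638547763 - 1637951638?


Difference = 1638547763 - 1637951638 = 596125 seconds
In hours: 596125 / 3600 ≈ 165.6
In days: 596125 / 86400 ≈ 6.90

596125 seconds (165.6 hours / 6.90 days)


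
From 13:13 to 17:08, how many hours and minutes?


End time in minutes: 17×60 + 8 = 1028
Start time in minutes: 13×60 + 13 = 793
Difference = 1028 - 793 = 235 minutes
= 3 hours 55 minutes

3h 55m


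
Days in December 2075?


31 days

Month: December (month 12)
December has 31 days


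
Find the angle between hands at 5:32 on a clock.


26.0°

Hour hand = 5×30 + 32×0.5 = 166.0°
Minute hand = 32×6 = 192°
Difference = |166.0 - 192| = 26.0°


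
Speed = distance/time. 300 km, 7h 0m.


42.9 km/h

Distance: 300 km
Time: 7 hours
Speed = 300 / 7 ≈ 42.9 km/h


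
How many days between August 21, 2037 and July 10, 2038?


From August 21, 2037 to July 10, 2038
Rest of August 2037: 31 - 21 = 10
Full months: September 30, October 31, November 30, December 31, January 31, February 2038 28, March 31, April 30, May 31, June 30
Days into July 2038: 10
Total = 10 + 30 + 31 + 30 + 31 + 31 + 28 + 31 + 30 + 31 + 30 + 10 = 323 days

323 days


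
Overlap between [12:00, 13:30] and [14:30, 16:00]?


Meeting A: 720-810 (in minutes from midnight)
Meeting B: 870-960
Overlap start = max(720, 870) = 870
Overlap end = min(810, 960) = 810
Overlap = max(0, 810 - 870) = 0 min

0 minutes


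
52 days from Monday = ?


Start: Monday (index 0)
(0 + 52) mod 7
= 52 mod 7
= 3
Index 3 → Thursday

Thursday


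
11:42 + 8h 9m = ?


19:51

Start: 702 minutes from midnight
Add: 489 minutes
Total: 1191 minutes
Hours: 1191 ÷ 60 = 19 remainder 51


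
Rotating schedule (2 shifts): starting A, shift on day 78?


Shifts: A, B
Start: A (index 0)
Day 78: (0 + 78 - 1) mod 2
= 77 mod 2
= 1
Index 1 → shift B

Shift B


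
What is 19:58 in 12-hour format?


Hour: 19
19 - 12 = 7 → PM

7:58 PM


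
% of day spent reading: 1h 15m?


Time: 75 minutes
Day: 1440 minutes
Percentage = (75/1440) × 100 ≈ 5.2%

5.2%


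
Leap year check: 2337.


Rules: divisible by 4 AND (not by 100 OR by 400)
2337 ÷ 4 = 584 remainder 1 → not divisible by 4
Not divisible by 4 → not a leap year

No


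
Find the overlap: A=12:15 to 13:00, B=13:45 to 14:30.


0 minutes

Meeting A: 735-780 (in minutes from midnight)
Meeting B: 825-870
Overlap start = max(735, 825) = 825
Overlap end = min(780, 870) = 780
Overlap = max(0, 780 - 825) = 0 min


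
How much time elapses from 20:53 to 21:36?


0h 43m

End time in minutes: 21×60 + 36 = 1296
Start time in minutes: 20×60 + 53 = 1253
Difference = 1296 - 1253 = 43 minutes
= 0 hours 43 minutes


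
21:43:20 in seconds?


Hours: 21 × 3600 = 75600
Minutes: 43 × 60 = 2580
Seconds: 20
Total = 75600 + 2580 + 20 = 78200

78200 seconds


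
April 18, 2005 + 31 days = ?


Start: April 18, 2005
Add 31 days
April 18 → May 1: 30 - 18 + 1 = 13 days (31 - 13 = 18 left)
May 1 + 18 = May 19, 2005

May 19, 2005
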